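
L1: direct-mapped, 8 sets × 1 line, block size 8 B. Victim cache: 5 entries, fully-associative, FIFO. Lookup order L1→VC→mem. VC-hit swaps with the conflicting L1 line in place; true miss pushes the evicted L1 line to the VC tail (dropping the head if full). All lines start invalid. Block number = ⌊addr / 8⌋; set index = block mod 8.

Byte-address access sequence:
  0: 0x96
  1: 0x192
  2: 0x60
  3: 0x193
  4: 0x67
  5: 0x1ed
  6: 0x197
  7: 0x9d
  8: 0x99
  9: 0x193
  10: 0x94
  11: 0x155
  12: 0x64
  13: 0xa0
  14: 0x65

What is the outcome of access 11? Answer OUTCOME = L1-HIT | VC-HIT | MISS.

OUTCOME = MISS

  [0] addr=0x96 blk=18 s=2: MISS | VC []
  [1] addr=0x192 blk=50 s=2: MISS | VC [18]
  [2] addr=0x60 blk=12 s=4: MISS | VC [18]
  [3] addr=0x193 blk=50 s=2: L1-HIT | VC [18]
  [4] addr=0x67 blk=12 s=4: L1-HIT | VC [18]
  [5] addr=0x1ed blk=61 s=5: MISS | VC [18]
  [6] addr=0x197 blk=50 s=2: L1-HIT | VC [18]
  [7] addr=0x9d blk=19 s=3: MISS | VC [18]
  [8] addr=0x99 blk=19 s=3: L1-HIT | VC [18]
  [9] addr=0x193 blk=50 s=2: L1-HIT | VC [18]
  [10] addr=0x94 blk=18 s=2: VC-HIT | VC [50]
  [11] addr=0x155 blk=42 s=2: MISS | VC [50, 18]
  [12] addr=0x64 blk=12 s=4: L1-HIT | VC [50, 18]
  [13] addr=0xa0 blk=20 s=4: MISS | VC [50, 18, 12]
  [14] addr=0x65 blk=12 s=4: VC-HIT | VC [50, 18, 20]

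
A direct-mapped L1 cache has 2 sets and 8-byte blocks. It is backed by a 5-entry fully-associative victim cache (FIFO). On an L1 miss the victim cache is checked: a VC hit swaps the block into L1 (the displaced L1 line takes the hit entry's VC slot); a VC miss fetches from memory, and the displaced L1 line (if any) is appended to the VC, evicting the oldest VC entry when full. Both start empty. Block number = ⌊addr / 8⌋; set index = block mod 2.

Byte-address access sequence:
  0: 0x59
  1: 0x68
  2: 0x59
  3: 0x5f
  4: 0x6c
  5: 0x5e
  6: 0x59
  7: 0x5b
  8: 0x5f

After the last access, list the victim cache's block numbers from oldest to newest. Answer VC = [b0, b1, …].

#0 0x59→b11/s1 MISS; vc=[]
#1 0x68→b13/s1 MISS; vc=[11]
#2 0x59→b11/s1 VC-HIT; vc=[13]
#3 0x5f→b11/s1 L1-HIT; vc=[13]
#4 0x6c→b13/s1 VC-HIT; vc=[11]
#5 0x5e→b11/s1 VC-HIT; vc=[13]
#6 0x59→b11/s1 L1-HIT; vc=[13]
#7 0x5b→b11/s1 L1-HIT; vc=[13]
#8 0x5f→b11/s1 L1-HIT; vc=[13]

VC = [13]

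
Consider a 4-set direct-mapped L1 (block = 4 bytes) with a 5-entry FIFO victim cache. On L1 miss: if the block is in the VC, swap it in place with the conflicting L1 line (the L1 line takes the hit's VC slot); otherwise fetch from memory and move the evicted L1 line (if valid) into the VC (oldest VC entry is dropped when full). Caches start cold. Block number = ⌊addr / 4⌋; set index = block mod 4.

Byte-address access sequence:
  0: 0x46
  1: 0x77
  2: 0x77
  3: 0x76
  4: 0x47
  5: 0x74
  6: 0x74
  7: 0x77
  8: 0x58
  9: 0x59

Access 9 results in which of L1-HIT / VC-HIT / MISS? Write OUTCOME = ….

0: 0x46 (blk 17, set 1) → MISS  vc=[]
1: 0x77 (blk 29, set 1) → MISS  vc=[17]
2: 0x77 (blk 29, set 1) → L1-HIT  vc=[17]
3: 0x76 (blk 29, set 1) → L1-HIT  vc=[17]
4: 0x47 (blk 17, set 1) → VC-HIT  vc=[29]
5: 0x74 (blk 29, set 1) → VC-HIT  vc=[17]
6: 0x74 (blk 29, set 1) → L1-HIT  vc=[17]
7: 0x77 (blk 29, set 1) → L1-HIT  vc=[17]
8: 0x58 (blk 22, set 2) → MISS  vc=[17]
9: 0x59 (blk 22, set 2) → L1-HIT  vc=[17]

OUTCOME = L1-HIT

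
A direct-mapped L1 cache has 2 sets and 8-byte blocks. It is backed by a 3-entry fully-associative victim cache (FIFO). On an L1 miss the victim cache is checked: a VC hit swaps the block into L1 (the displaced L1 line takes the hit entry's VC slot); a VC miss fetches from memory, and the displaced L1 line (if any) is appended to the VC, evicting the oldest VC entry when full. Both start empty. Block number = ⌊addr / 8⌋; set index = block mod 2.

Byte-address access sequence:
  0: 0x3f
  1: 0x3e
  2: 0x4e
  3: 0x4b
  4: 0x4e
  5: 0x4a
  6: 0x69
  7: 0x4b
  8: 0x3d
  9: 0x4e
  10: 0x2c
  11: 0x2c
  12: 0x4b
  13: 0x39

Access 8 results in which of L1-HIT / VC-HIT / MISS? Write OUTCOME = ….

#0 0x3f→b7/s1 MISS; vc=[]
#1 0x3e→b7/s1 L1-HIT; vc=[]
#2 0x4e→b9/s1 MISS; vc=[7]
#3 0x4b→b9/s1 L1-HIT; vc=[7]
#4 0x4e→b9/s1 L1-HIT; vc=[7]
#5 0x4a→b9/s1 L1-HIT; vc=[7]
#6 0x69→b13/s1 MISS; vc=[7,9]
#7 0x4b→b9/s1 VC-HIT; vc=[7,13]
#8 0x3d→b7/s1 VC-HIT; vc=[9,13]
#9 0x4e→b9/s1 VC-HIT; vc=[7,13]
#10 0x2c→b5/s1 MISS; vc=[7,13,9]
#11 0x2c→b5/s1 L1-HIT; vc=[7,13,9]
#12 0x4b→b9/s1 VC-HIT; vc=[7,13,5]
#13 0x39→b7/s1 VC-HIT; vc=[9,13,5]

OUTCOME = VC-HIT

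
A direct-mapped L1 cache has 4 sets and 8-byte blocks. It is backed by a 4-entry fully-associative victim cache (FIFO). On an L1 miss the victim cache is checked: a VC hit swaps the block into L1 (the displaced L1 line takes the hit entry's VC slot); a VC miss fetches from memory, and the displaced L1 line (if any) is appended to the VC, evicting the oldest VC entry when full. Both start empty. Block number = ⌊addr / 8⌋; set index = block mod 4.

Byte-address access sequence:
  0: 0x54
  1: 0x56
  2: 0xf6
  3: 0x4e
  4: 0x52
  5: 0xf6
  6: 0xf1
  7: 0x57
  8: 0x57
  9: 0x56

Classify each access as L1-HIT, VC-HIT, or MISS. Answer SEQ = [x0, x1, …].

#0 0x54→b10/s2 MISS; vc=[]
#1 0x56→b10/s2 L1-HIT; vc=[]
#2 0xf6→b30/s2 MISS; vc=[10]
#3 0x4e→b9/s1 MISS; vc=[10]
#4 0x52→b10/s2 VC-HIT; vc=[30]
#5 0xf6→b30/s2 VC-HIT; vc=[10]
#6 0xf1→b30/s2 L1-HIT; vc=[10]
#7 0x57→b10/s2 VC-HIT; vc=[30]
#8 0x57→b10/s2 L1-HIT; vc=[30]
#9 0x56→b10/s2 L1-HIT; vc=[30]

SEQ = [MISS, L1-HIT, MISS, MISS, VC-HIT, VC-HIT, L1-HIT, VC-HIT, L1-HIT, L1-HIT]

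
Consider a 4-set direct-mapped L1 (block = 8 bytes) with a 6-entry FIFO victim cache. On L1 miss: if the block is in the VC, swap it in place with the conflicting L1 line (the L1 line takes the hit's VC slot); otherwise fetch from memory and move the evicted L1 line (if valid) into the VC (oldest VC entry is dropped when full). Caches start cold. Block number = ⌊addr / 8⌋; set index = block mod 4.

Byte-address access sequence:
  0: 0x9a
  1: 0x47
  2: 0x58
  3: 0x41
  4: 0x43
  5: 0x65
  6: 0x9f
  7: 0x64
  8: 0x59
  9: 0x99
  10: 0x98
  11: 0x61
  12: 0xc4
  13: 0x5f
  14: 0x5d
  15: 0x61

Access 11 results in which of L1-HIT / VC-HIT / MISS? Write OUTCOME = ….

OUTCOME = L1-HIT

  [0] addr=0x9a blk=19 s=3: MISS | VC []
  [1] addr=0x47 blk=8 s=0: MISS | VC []
  [2] addr=0x58 blk=11 s=3: MISS | VC [19]
  [3] addr=0x41 blk=8 s=0: L1-HIT | VC [19]
  [4] addr=0x43 blk=8 s=0: L1-HIT | VC [19]
  [5] addr=0x65 blk=12 s=0: MISS | VC [19, 8]
  [6] addr=0x9f blk=19 s=3: VC-HIT | VC [11, 8]
  [7] addr=0x64 blk=12 s=0: L1-HIT | VC [11, 8]
  [8] addr=0x59 blk=11 s=3: VC-HIT | VC [19, 8]
  [9] addr=0x99 blk=19 s=3: VC-HIT | VC [11, 8]
  [10] addr=0x98 blk=19 s=3: L1-HIT | VC [11, 8]
  [11] addr=0x61 blk=12 s=0: L1-HIT | VC [11, 8]
  [12] addr=0xc4 blk=24 s=0: MISS | VC [11, 8, 12]
  [13] addr=0x5f blk=11 s=3: VC-HIT | VC [19, 8, 12]
  [14] addr=0x5d blk=11 s=3: L1-HIT | VC [19, 8, 12]
  [15] addr=0x61 blk=12 s=0: VC-HIT | VC [19, 8, 24]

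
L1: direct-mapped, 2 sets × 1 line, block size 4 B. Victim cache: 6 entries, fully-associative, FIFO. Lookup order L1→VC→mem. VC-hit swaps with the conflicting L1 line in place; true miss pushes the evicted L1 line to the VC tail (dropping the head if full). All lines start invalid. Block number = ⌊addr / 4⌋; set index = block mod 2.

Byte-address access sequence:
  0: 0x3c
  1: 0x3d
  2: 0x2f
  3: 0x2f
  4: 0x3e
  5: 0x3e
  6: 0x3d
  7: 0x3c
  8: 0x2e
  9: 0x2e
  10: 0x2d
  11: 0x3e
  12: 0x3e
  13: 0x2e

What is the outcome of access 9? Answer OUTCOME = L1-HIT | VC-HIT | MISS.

#0 0x3c→b15/s1 MISS; vc=[]
#1 0x3d→b15/s1 L1-HIT; vc=[]
#2 0x2f→b11/s1 MISS; vc=[15]
#3 0x2f→b11/s1 L1-HIT; vc=[15]
#4 0x3e→b15/s1 VC-HIT; vc=[11]
#5 0x3e→b15/s1 L1-HIT; vc=[11]
#6 0x3d→b15/s1 L1-HIT; vc=[11]
#7 0x3c→b15/s1 L1-HIT; vc=[11]
#8 0x2e→b11/s1 VC-HIT; vc=[15]
#9 0x2e→b11/s1 L1-HIT; vc=[15]
#10 0x2d→b11/s1 L1-HIT; vc=[15]
#11 0x3e→b15/s1 VC-HIT; vc=[11]
#12 0x3e→b15/s1 L1-HIT; vc=[11]
#13 0x2e→b11/s1 VC-HIT; vc=[15]

OUTCOME = L1-HIT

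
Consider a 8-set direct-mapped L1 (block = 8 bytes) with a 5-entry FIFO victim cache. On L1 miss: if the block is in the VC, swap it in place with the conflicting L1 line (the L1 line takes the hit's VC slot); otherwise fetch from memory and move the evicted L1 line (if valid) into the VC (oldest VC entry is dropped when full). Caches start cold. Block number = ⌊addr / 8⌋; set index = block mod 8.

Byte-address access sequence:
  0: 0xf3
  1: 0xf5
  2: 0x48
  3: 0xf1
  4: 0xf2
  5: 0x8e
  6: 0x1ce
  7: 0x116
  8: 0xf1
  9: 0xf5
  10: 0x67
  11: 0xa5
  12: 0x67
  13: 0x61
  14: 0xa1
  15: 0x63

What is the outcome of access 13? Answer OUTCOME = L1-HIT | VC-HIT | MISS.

  [0] addr=0xf3 blk=30 s=6: MISS | VC []
  [1] addr=0xf5 blk=30 s=6: L1-HIT | VC []
  [2] addr=0x48 blk=9 s=1: MISS | VC []
  [3] addr=0xf1 blk=30 s=6: L1-HIT | VC []
  [4] addr=0xf2 blk=30 s=6: L1-HIT | VC []
  [5] addr=0x8e blk=17 s=1: MISS | VC [9]
  [6] addr=0x1ce blk=57 s=1: MISS | VC [9, 17]
  [7] addr=0x116 blk=34 s=2: MISS | VC [9, 17]
  [8] addr=0xf1 blk=30 s=6: L1-HIT | VC [9, 17]
  [9] addr=0xf5 blk=30 s=6: L1-HIT | VC [9, 17]
  [10] addr=0x67 blk=12 s=4: MISS | VC [9, 17]
  [11] addr=0xa5 blk=20 s=4: MISS | VC [9, 17, 12]
  [12] addr=0x67 blk=12 s=4: VC-HIT | VC [9, 17, 20]
  [13] addr=0x61 blk=12 s=4: L1-HIT | VC [9, 17, 20]
  [14] addr=0xa1 blk=20 s=4: VC-HIT | VC [9, 17, 12]
  [15] addr=0x63 blk=12 s=4: VC-HIT | VC [9, 17, 20]

OUTCOME = L1-HIT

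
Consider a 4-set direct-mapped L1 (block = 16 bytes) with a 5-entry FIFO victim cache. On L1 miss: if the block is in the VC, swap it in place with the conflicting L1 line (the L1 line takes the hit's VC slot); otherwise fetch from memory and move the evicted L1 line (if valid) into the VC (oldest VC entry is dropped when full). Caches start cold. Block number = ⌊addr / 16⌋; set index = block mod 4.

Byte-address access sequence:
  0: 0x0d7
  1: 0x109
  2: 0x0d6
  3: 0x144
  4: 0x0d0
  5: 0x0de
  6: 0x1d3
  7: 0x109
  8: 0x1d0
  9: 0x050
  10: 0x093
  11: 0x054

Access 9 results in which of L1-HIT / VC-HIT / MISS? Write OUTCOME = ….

#0 0xd7→b13/s1 MISS; vc=[]
#1 0x109→b16/s0 MISS; vc=[]
#2 0xd6→b13/s1 L1-HIT; vc=[]
#3 0x144→b20/s0 MISS; vc=[16]
#4 0xd0→b13/s1 L1-HIT; vc=[16]
#5 0xde→b13/s1 L1-HIT; vc=[16]
#6 0x1d3→b29/s1 MISS; vc=[16,13]
#7 0x109→b16/s0 VC-HIT; vc=[20,13]
#8 0x1d0→b29/s1 L1-HIT; vc=[20,13]
#9 0x50→b5/s1 MISS; vc=[20,13,29]
#10 0x93→b9/s1 MISS; vc=[20,13,29,5]
#11 0x54→b5/s1 VC-HIT; vc=[20,13,29,9]

OUTCOME = MISS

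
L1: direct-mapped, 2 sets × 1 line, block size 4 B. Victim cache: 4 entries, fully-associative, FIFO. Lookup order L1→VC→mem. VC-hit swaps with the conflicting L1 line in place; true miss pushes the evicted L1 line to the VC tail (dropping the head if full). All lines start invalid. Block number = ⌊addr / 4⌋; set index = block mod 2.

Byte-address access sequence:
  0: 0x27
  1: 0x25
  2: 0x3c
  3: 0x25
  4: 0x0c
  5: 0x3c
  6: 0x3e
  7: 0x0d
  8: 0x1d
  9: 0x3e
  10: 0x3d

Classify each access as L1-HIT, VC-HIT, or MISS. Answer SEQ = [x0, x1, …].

SEQ = [MISS, L1-HIT, MISS, VC-HIT, MISS, VC-HIT, L1-HIT, VC-HIT, MISS, VC-HIT, L1-HIT]

#0 0x27→b9/s1 MISS; vc=[]
#1 0x25→b9/s1 L1-HIT; vc=[]
#2 0x3c→b15/s1 MISS; vc=[9]
#3 0x25→b9/s1 VC-HIT; vc=[15]
#4 0xc→b3/s1 MISS; vc=[15,9]
#5 0x3c→b15/s1 VC-HIT; vc=[3,9]
#6 0x3e→b15/s1 L1-HIT; vc=[3,9]
#7 0xd→b3/s1 VC-HIT; vc=[15,9]
#8 0x1d→b7/s1 MISS; vc=[15,9,3]
#9 0x3e→b15/s1 VC-HIT; vc=[7,9,3]
#10 0x3d→b15/s1 L1-HIT; vc=[7,9,3]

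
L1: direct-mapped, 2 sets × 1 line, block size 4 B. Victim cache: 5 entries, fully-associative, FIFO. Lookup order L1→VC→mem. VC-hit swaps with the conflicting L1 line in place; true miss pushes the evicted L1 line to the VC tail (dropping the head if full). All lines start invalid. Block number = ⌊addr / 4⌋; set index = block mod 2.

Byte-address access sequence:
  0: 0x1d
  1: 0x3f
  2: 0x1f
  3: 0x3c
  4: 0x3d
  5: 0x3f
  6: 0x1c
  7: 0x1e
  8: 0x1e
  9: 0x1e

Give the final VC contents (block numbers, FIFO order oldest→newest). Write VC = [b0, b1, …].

#0 0x1d→b7/s1 MISS; vc=[]
#1 0x3f→b15/s1 MISS; vc=[7]
#2 0x1f→b7/s1 VC-HIT; vc=[15]
#3 0x3c→b15/s1 VC-HIT; vc=[7]
#4 0x3d→b15/s1 L1-HIT; vc=[7]
#5 0x3f→b15/s1 L1-HIT; vc=[7]
#6 0x1c→b7/s1 VC-HIT; vc=[15]
#7 0x1e→b7/s1 L1-HIT; vc=[15]
#8 0x1e→b7/s1 L1-HIT; vc=[15]
#9 0x1e→b7/s1 L1-HIT; vc=[15]

VC = [15]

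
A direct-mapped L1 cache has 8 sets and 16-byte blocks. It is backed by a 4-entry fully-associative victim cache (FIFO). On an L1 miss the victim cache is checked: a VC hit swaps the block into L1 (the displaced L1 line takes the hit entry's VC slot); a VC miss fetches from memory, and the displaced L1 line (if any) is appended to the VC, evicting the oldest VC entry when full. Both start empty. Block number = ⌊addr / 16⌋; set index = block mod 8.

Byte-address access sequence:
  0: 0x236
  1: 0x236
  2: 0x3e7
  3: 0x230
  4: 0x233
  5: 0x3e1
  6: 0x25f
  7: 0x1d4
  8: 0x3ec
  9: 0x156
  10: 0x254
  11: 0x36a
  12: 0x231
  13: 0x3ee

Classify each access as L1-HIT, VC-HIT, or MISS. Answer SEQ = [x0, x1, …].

SEQ = [MISS, L1-HIT, MISS, L1-HIT, L1-HIT, L1-HIT, MISS, MISS, L1-HIT, MISS, VC-HIT, MISS, L1-HIT, VC-HIT]

  [0] addr=0x236 blk=35 s=3: MISS | VC []
  [1] addr=0x236 blk=35 s=3: L1-HIT | VC []
  [2] addr=0x3e7 blk=62 s=6: MISS | VC []
  [3] addr=0x230 blk=35 s=3: L1-HIT | VC []
  [4] addr=0x233 blk=35 s=3: L1-HIT | VC []
  [5] addr=0x3e1 blk=62 s=6: L1-HIT | VC []
  [6] addr=0x25f blk=37 s=5: MISS | VC []
  [7] addr=0x1d4 blk=29 s=5: MISS | VC [37]
  [8] addr=0x3ec blk=62 s=6: L1-HIT | VC [37]
  [9] addr=0x156 blk=21 s=5: MISS | VC [37, 29]
  [10] addr=0x254 blk=37 s=5: VC-HIT | VC [21, 29]
  [11] addr=0x36a blk=54 s=6: MISS | VC [21, 29, 62]
  [12] addr=0x231 blk=35 s=3: L1-HIT | VC [21, 29, 62]
  [13] addr=0x3ee blk=62 s=6: VC-HIT | VC [21, 29, 54]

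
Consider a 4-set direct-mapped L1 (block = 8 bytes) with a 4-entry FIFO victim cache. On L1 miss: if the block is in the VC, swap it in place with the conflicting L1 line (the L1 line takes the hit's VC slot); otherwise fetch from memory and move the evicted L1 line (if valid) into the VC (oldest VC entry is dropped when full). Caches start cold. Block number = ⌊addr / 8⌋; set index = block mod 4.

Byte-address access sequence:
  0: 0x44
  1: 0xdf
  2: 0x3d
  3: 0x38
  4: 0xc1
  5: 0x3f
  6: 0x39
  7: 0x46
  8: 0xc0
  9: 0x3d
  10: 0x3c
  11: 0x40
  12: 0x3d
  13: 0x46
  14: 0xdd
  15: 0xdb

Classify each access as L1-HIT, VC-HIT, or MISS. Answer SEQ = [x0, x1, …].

SEQ = [MISS, MISS, MISS, L1-HIT, MISS, L1-HIT, L1-HIT, VC-HIT, VC-HIT, L1-HIT, L1-HIT, VC-HIT, L1-HIT, L1-HIT, VC-HIT, L1-HIT]

#0 0x44→b8/s0 MISS; vc=[]
#1 0xdf→b27/s3 MISS; vc=[]
#2 0x3d→b7/s3 MISS; vc=[27]
#3 0x38→b7/s3 L1-HIT; vc=[27]
#4 0xc1→b24/s0 MISS; vc=[27,8]
#5 0x3f→b7/s3 L1-HIT; vc=[27,8]
#6 0x39→b7/s3 L1-HIT; vc=[27,8]
#7 0x46→b8/s0 VC-HIT; vc=[27,24]
#8 0xc0→b24/s0 VC-HIT; vc=[27,8]
#9 0x3d→b7/s3 L1-HIT; vc=[27,8]
#10 0x3c→b7/s3 L1-HIT; vc=[27,8]
#11 0x40→b8/s0 VC-HIT; vc=[27,24]
#12 0x3d→b7/s3 L1-HIT; vc=[27,24]
#13 0x46→b8/s0 L1-HIT; vc=[27,24]
#14 0xdd→b27/s3 VC-HIT; vc=[7,24]
#15 0xdb→b27/s3 L1-HIT; vc=[7,24]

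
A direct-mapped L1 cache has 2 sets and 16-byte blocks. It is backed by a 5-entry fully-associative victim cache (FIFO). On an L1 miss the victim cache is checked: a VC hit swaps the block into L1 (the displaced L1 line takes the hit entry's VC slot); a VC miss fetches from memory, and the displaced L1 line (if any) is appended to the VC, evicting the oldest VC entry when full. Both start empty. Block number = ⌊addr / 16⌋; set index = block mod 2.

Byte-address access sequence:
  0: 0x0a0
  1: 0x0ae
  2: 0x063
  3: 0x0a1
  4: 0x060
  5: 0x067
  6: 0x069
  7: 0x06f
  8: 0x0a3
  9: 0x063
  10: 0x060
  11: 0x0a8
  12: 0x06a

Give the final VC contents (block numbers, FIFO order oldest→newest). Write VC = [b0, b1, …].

0: 0xa0 (blk 10, set 0) → MISS  vc=[]
1: 0xae (blk 10, set 0) → L1-HIT  vc=[]
2: 0x63 (blk 6, set 0) → MISS  vc=[10]
3: 0xa1 (blk 10, set 0) → VC-HIT  vc=[6]
4: 0x60 (blk 6, set 0) → VC-HIT  vc=[10]
5: 0x67 (blk 6, set 0) → L1-HIT  vc=[10]
6: 0x69 (blk 6, set 0) → L1-HIT  vc=[10]
7: 0x6f (blk 6, set 0) → L1-HIT  vc=[10]
8: 0xa3 (blk 10, set 0) → VC-HIT  vc=[6]
9: 0x63 (blk 6, set 0) → VC-HIT  vc=[10]
10: 0x60 (blk 6, set 0) → L1-HIT  vc=[10]
11: 0xa8 (blk 10, set 0) → VC-HIT  vc=[6]
12: 0x6a (blk 6, set 0) → VC-HIT  vc=[10]

VC = [10]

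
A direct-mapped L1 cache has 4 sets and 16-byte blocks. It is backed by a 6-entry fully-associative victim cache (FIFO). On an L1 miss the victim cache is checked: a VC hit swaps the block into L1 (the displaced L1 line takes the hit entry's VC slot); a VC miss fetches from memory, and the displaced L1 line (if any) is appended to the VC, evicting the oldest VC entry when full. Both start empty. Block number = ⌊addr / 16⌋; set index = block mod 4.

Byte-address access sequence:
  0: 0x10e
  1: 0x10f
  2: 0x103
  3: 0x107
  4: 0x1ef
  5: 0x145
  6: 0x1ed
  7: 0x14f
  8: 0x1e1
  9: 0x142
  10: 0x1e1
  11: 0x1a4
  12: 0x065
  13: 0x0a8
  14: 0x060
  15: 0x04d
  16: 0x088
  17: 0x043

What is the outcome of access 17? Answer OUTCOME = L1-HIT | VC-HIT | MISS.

  [0] addr=0x10e blk=16 s=0: MISS | VC []
  [1] addr=0x10f blk=16 s=0: L1-HIT | VC []
  [2] addr=0x103 blk=16 s=0: L1-HIT | VC []
  [3] addr=0x107 blk=16 s=0: L1-HIT | VC []
  [4] addr=0x1ef blk=30 s=2: MISS | VC []
  [5] addr=0x145 blk=20 s=0: MISS | VC [16]
  [6] addr=0x1ed blk=30 s=2: L1-HIT | VC [16]
  [7] addr=0x14f blk=20 s=0: L1-HIT | VC [16]
  [8] addr=0x1e1 blk=30 s=2: L1-HIT | VC [16]
  [9] addr=0x142 blk=20 s=0: L1-HIT | VC [16]
  [10] addr=0x1e1 blk=30 s=2: L1-HIT | VC [16]
  [11] addr=0x1a4 blk=26 s=2: MISS | VC [16, 30]
  [12] addr=0x65 blk=6 s=2: MISS | VC [16, 30, 26]
  [13] addr=0xa8 blk=10 s=2: MISS | VC [16, 30, 26, 6]
  [14] addr=0x60 blk=6 s=2: VC-HIT | VC [16, 30, 26, 10]
  [15] addr=0x4d blk=4 s=0: MISS | VC [16, 30, 26, 10, 20]
  [16] addr=0x88 blk=8 s=0: MISS | VC [16, 30, 26, 10, 20, 4]
  [17] addr=0x43 blk=4 s=0: VC-HIT | VC [16, 30, 26, 10, 20, 8]

OUTCOME = VC-HIT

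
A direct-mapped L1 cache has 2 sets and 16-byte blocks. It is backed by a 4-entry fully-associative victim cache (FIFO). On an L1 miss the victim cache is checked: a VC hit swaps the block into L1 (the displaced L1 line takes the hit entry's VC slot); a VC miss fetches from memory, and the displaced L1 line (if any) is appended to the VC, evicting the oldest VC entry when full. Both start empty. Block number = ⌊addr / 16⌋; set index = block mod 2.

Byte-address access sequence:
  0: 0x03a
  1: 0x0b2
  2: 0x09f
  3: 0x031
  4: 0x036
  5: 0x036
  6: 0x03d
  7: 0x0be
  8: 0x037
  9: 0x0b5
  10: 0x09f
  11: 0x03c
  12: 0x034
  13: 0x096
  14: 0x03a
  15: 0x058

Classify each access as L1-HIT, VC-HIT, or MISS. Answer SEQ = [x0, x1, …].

SEQ = [MISS, MISS, MISS, VC-HIT, L1-HIT, L1-HIT, L1-HIT, VC-HIT, VC-HIT, VC-HIT, VC-HIT, VC-HIT, L1-HIT, VC-HIT, VC-HIT, MISS]

#0 0x3a→b3/s1 MISS; vc=[]
#1 0xb2→b11/s1 MISS; vc=[3]
#2 0x9f→b9/s1 MISS; vc=[3,11]
#3 0x31→b3/s1 VC-HIT; vc=[9,11]
#4 0x36→b3/s1 L1-HIT; vc=[9,11]
#5 0x36→b3/s1 L1-HIT; vc=[9,11]
#6 0x3d→b3/s1 L1-HIT; vc=[9,11]
#7 0xbe→b11/s1 VC-HIT; vc=[9,3]
#8 0x37→b3/s1 VC-HIT; vc=[9,11]
#9 0xb5→b11/s1 VC-HIT; vc=[9,3]
#10 0x9f→b9/s1 VC-HIT; vc=[11,3]
#11 0x3c→b3/s1 VC-HIT; vc=[11,9]
#12 0x34→b3/s1 L1-HIT; vc=[11,9]
#13 0x96→b9/s1 VC-HIT; vc=[11,3]
#14 0x3a→b3/s1 VC-HIT; vc=[11,9]
#15 0x58→b5/s1 MISS; vc=[11,9,3]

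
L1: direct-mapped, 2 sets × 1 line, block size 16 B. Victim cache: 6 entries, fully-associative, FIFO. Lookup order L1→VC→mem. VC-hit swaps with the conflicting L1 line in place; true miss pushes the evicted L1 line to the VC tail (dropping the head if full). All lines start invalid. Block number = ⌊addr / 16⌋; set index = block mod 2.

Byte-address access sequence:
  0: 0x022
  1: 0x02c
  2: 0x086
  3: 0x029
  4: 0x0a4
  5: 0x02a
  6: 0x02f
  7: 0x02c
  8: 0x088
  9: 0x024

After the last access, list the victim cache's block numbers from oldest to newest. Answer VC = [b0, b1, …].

VC = [8, 10]

0: 0x22 (blk 2, set 0) → MISS  vc=[]
1: 0x2c (blk 2, set 0) → L1-HIT  vc=[]
2: 0x86 (blk 8, set 0) → MISS  vc=[2]
3: 0x29 (blk 2, set 0) → VC-HIT  vc=[8]
4: 0xa4 (blk 10, set 0) → MISS  vc=[8, 2]
5: 0x2a (blk 2, set 0) → VC-HIT  vc=[8, 10]
6: 0x2f (blk 2, set 0) → L1-HIT  vc=[8, 10]
7: 0x2c (blk 2, set 0) → L1-HIT  vc=[8, 10]
8: 0x88 (blk 8, set 0) → VC-HIT  vc=[2, 10]
9: 0x24 (blk 2, set 0) → VC-HIT  vc=[8, 10]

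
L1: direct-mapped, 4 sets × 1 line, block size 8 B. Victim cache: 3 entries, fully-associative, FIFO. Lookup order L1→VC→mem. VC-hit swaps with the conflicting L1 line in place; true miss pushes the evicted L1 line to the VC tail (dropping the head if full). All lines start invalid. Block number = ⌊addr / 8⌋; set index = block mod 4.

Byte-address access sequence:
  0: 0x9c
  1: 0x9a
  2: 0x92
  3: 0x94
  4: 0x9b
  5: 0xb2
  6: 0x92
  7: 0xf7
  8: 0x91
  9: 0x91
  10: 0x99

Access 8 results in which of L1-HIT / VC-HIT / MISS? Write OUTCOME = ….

OUTCOME = VC-HIT

#0 0x9c→b19/s3 MISS; vc=[]
#1 0x9a→b19/s3 L1-HIT; vc=[]
#2 0x92→b18/s2 MISS; vc=[]
#3 0x94→b18/s2 L1-HIT; vc=[]
#4 0x9b→b19/s3 L1-HIT; vc=[]
#5 0xb2→b22/s2 MISS; vc=[18]
#6 0x92→b18/s2 VC-HIT; vc=[22]
#7 0xf7→b30/s2 MISS; vc=[22,18]
#8 0x91→b18/s2 VC-HIT; vc=[22,30]
#9 0x91→b18/s2 L1-HIT; vc=[22,30]
#10 0x99→b19/s3 L1-HIT; vc=[22,30]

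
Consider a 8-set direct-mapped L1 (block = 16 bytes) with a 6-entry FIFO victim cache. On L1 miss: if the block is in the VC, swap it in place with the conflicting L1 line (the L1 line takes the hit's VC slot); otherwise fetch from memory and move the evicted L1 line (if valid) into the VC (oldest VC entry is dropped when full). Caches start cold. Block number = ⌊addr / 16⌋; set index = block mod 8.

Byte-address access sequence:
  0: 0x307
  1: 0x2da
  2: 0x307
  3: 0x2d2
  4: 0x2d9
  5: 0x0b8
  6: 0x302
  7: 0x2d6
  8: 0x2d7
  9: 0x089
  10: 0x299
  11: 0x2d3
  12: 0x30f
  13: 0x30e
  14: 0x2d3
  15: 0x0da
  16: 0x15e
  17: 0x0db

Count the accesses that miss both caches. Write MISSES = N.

MISSES = 7

  [0] addr=0x307 blk=48 s=0: MISS | VC []
  [1] addr=0x2da blk=45 s=5: MISS | VC []
  [2] addr=0x307 blk=48 s=0: L1-HIT | VC []
  [3] addr=0x2d2 blk=45 s=5: L1-HIT | VC []
  [4] addr=0x2d9 blk=45 s=5: L1-HIT | VC []
  [5] addr=0xb8 blk=11 s=3: MISS | VC []
  [6] addr=0x302 blk=48 s=0: L1-HIT | VC []
  [7] addr=0x2d6 blk=45 s=5: L1-HIT | VC []
  [8] addr=0x2d7 blk=45 s=5: L1-HIT | VC []
  [9] addr=0x89 blk=8 s=0: MISS | VC [48]
  [10] addr=0x299 blk=41 s=1: MISS | VC [48]
  [11] addr=0x2d3 blk=45 s=5: L1-HIT | VC [48]
  [12] addr=0x30f blk=48 s=0: VC-HIT | VC [8]
  [13] addr=0x30e blk=48 s=0: L1-HIT | VC [8]
  [14] addr=0x2d3 blk=45 s=5: L1-HIT | VC [8]
  [15] addr=0xda blk=13 s=5: MISS | VC [8, 45]
  [16] addr=0x15e blk=21 s=5: MISS | VC [8, 45, 13]
  [17] addr=0xdb blk=13 s=5: VC-HIT | VC [8, 45, 21]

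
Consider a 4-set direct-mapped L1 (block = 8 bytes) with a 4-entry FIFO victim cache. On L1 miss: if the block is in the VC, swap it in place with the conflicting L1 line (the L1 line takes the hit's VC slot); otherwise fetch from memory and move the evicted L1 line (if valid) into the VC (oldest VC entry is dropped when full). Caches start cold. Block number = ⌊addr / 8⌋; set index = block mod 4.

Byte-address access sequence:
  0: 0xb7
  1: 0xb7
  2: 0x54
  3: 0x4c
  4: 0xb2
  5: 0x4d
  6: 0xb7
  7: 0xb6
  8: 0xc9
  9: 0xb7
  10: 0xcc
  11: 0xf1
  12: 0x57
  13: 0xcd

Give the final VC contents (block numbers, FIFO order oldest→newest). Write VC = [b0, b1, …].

VC = [30, 9, 22]

0: 0xb7 (blk 22, set 2) → MISS  vc=[]
1: 0xb7 (blk 22, set 2) → L1-HIT  vc=[]
2: 0x54 (blk 10, set 2) → MISS  vc=[22]
3: 0x4c (blk 9, set 1) → MISS  vc=[22]
4: 0xb2 (blk 22, set 2) → VC-HIT  vc=[10]
5: 0x4d (blk 9, set 1) → L1-HIT  vc=[10]
6: 0xb7 (blk 22, set 2) → L1-HIT  vc=[10]
7: 0xb6 (blk 22, set 2) → L1-HIT  vc=[10]
8: 0xc9 (blk 25, set 1) → MISS  vc=[10, 9]
9: 0xb7 (blk 22, set 2) → L1-HIT  vc=[10, 9]
10: 0xcc (blk 25, set 1) → L1-HIT  vc=[10, 9]
11: 0xf1 (blk 30, set 2) → MISS  vc=[10, 9, 22]
12: 0x57 (blk 10, set 2) → VC-HIT  vc=[30, 9, 22]
13: 0xcd (blk 25, set 1) → L1-HIT  vc=[30, 9, 22]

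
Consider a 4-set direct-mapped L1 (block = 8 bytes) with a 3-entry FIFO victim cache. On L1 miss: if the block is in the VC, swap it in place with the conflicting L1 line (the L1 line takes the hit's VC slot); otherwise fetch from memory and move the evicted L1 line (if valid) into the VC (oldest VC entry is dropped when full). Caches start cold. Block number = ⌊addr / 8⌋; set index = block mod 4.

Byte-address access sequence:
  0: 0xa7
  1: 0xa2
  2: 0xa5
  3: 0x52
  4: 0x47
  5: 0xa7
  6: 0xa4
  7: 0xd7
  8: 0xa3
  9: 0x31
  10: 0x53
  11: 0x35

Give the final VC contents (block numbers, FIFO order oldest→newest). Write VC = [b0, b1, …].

0: 0xa7 (blk 20, set 0) → MISS  vc=[]
1: 0xa2 (blk 20, set 0) → L1-HIT  vc=[]
2: 0xa5 (blk 20, set 0) → L1-HIT  vc=[]
3: 0x52 (blk 10, set 2) → MISS  vc=[]
4: 0x47 (blk 8, set 0) → MISS  vc=[20]
5: 0xa7 (blk 20, set 0) → VC-HIT  vc=[8]
6: 0xa4 (blk 20, set 0) → L1-HIT  vc=[8]
7: 0xd7 (blk 26, set 2) → MISS  vc=[8, 10]
8: 0xa3 (blk 20, set 0) → L1-HIT  vc=[8, 10]
9: 0x31 (blk 6, set 2) → MISS  vc=[8, 10, 26]
10: 0x53 (blk 10, set 2) → VC-HIT  vc=[8, 6, 26]
11: 0x35 (blk 6, set 2) → VC-HIT  vc=[8, 10, 26]

VC = [8, 10, 26]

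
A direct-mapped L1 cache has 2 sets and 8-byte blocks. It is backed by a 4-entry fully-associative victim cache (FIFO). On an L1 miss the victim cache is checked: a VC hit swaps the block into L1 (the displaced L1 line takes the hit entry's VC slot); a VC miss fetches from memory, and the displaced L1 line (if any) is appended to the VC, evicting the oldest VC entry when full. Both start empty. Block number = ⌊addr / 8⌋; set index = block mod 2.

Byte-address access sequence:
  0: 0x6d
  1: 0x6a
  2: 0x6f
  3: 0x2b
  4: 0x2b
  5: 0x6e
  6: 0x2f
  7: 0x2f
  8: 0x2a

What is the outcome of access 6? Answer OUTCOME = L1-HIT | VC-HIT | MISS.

  [0] addr=0x6d blk=13 s=1: MISS | VC []
  [1] addr=0x6a blk=13 s=1: L1-HIT | VC []
  [2] addr=0x6f blk=13 s=1: L1-HIT | VC []
  [3] addr=0x2b blk=5 s=1: MISS | VC [13]
  [4] addr=0x2b blk=5 s=1: L1-HIT | VC [13]
  [5] addr=0x6e blk=13 s=1: VC-HIT | VC [5]
  [6] addr=0x2f blk=5 s=1: VC-HIT | VC [13]
  [7] addr=0x2f blk=5 s=1: L1-HIT | VC [13]
  [8] addr=0x2a blk=5 s=1: L1-HIT | VC [13]

OUTCOME = VC-HIT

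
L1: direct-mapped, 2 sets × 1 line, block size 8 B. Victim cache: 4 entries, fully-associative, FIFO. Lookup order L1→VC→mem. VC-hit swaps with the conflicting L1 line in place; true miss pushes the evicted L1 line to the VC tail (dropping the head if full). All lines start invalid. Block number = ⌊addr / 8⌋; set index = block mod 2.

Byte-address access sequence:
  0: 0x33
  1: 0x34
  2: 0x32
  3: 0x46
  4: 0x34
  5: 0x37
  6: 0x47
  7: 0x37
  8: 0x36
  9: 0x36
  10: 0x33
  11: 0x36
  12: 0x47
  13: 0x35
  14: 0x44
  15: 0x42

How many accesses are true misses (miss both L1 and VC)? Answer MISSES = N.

#0 0x33→b6/s0 MISS; vc=[]
#1 0x34→b6/s0 L1-HIT; vc=[]
#2 0x32→b6/s0 L1-HIT; vc=[]
#3 0x46→b8/s0 MISS; vc=[6]
#4 0x34→b6/s0 VC-HIT; vc=[8]
#5 0x37→b6/s0 L1-HIT; vc=[8]
#6 0x47→b8/s0 VC-HIT; vc=[6]
#7 0x37→b6/s0 VC-HIT; vc=[8]
#8 0x36→b6/s0 L1-HIT; vc=[8]
#9 0x36→b6/s0 L1-HIT; vc=[8]
#10 0x33→b6/s0 L1-HIT; vc=[8]
#11 0x36→b6/s0 L1-HIT; vc=[8]
#12 0x47→b8/s0 VC-HIT; vc=[6]
#13 0x35→b6/s0 VC-HIT; vc=[8]
#14 0x44→b8/s0 VC-HIT; vc=[6]
#15 0x42→b8/s0 L1-HIT; vc=[6]

MISSES = 2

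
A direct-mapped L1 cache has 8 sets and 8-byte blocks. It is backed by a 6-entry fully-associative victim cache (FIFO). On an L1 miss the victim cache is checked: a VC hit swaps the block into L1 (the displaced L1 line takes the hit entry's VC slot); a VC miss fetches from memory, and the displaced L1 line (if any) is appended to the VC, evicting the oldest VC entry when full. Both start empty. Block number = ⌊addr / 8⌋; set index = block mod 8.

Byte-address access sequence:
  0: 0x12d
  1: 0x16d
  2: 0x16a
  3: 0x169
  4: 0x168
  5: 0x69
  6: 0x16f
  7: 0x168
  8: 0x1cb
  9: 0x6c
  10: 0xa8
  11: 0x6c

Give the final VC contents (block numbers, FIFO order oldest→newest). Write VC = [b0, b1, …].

0: 0x12d (blk 37, set 5) → MISS  vc=[]
1: 0x16d (blk 45, set 5) → MISS  vc=[37]
2: 0x16a (blk 45, set 5) → L1-HIT  vc=[37]
3: 0x169 (blk 45, set 5) → L1-HIT  vc=[37]
4: 0x168 (blk 45, set 5) → L1-HIT  vc=[37]
5: 0x69 (blk 13, set 5) → MISS  vc=[37, 45]
6: 0x16f (blk 45, set 5) → VC-HIT  vc=[37, 13]
7: 0x168 (blk 45, set 5) → L1-HIT  vc=[37, 13]
8: 0x1cb (blk 57, set 1) → MISS  vc=[37, 13]
9: 0x6c (blk 13, set 5) → VC-HIT  vc=[37, 45]
10: 0xa8 (blk 21, set 5) → MISS  vc=[37, 45, 13]
11: 0x6c (blk 13, set 5) → VC-HIT  vc=[37, 45, 21]

VC = [37, 45, 21]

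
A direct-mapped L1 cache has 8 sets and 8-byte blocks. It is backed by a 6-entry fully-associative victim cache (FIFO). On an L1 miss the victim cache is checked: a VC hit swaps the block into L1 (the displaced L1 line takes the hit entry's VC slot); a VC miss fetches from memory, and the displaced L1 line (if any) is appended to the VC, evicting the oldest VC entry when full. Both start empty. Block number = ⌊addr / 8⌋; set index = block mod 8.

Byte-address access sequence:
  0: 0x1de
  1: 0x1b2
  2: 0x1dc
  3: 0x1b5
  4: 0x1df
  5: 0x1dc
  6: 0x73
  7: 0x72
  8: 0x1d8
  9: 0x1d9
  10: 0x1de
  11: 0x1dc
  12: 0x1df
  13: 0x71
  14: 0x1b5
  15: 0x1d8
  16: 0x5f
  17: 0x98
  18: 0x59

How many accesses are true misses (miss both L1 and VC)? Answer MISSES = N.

MISSES = 5

  [0] addr=0x1de blk=59 s=3: MISS | VC []
  [1] addr=0x1b2 blk=54 s=6: MISS | VC []
  [2] addr=0x1dc blk=59 s=3: L1-HIT | VC []
  [3] addr=0x1b5 blk=54 s=6: L1-HIT | VC []
  [4] addr=0x1df blk=59 s=3: L1-HIT | VC []
  [5] addr=0x1dc blk=59 s=3: L1-HIT | VC []
  [6] addr=0x73 blk=14 s=6: MISS | VC [54]
  [7] addr=0x72 blk=14 s=6: L1-HIT | VC [54]
  [8] addr=0x1d8 blk=59 s=3: L1-HIT | VC [54]
  [9] addr=0x1d9 blk=59 s=3: L1-HIT | VC [54]
  [10] addr=0x1de blk=59 s=3: L1-HIT | VC [54]
  [11] addr=0x1dc blk=59 s=3: L1-HIT | VC [54]
  [12] addr=0x1df blk=59 s=3: L1-HIT | VC [54]
  [13] addr=0x71 blk=14 s=6: L1-HIT | VC [54]
  [14] addr=0x1b5 blk=54 s=6: VC-HIT | VC [14]
  [15] addr=0x1d8 blk=59 s=3: L1-HIT | VC [14]
  [16] addr=0x5f blk=11 s=3: MISS | VC [14, 59]
  [17] addr=0x98 blk=19 s=3: MISS | VC [14, 59, 11]
  [18] addr=0x59 blk=11 s=3: VC-HIT | VC [14, 59, 19]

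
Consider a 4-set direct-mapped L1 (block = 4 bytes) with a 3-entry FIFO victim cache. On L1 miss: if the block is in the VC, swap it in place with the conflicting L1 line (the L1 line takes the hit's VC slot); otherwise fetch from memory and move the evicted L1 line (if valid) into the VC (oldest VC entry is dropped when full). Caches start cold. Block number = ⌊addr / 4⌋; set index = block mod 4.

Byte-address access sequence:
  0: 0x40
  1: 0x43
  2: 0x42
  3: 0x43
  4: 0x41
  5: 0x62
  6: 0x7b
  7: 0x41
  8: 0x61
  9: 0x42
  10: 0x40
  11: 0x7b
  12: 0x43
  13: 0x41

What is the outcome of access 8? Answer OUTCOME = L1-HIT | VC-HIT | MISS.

  [0] addr=0x40 blk=16 s=0: MISS | VC []
  [1] addr=0x43 blk=16 s=0: L1-HIT | VC []
  [2] addr=0x42 blk=16 s=0: L1-HIT | VC []
  [3] addr=0x43 blk=16 s=0: L1-HIT | VC []
  [4] addr=0x41 blk=16 s=0: L1-HIT | VC []
  [5] addr=0x62 blk=24 s=0: MISS | VC [16]
  [6] addr=0x7b blk=30 s=2: MISS | VC [16]
  [7] addr=0x41 blk=16 s=0: VC-HIT | VC [24]
  [8] addr=0x61 blk=24 s=0: VC-HIT | VC [16]
  [9] addr=0x42 blk=16 s=0: VC-HIT | VC [24]
  [10] addr=0x40 blk=16 s=0: L1-HIT | VC [24]
  [11] addr=0x7b blk=30 s=2: L1-HIT | VC [24]
  [12] addr=0x43 blk=16 s=0: L1-HIT | VC [24]
  [13] addr=0x41 blk=16 s=0: L1-HIT | VC [24]

OUTCOME = VC-HIT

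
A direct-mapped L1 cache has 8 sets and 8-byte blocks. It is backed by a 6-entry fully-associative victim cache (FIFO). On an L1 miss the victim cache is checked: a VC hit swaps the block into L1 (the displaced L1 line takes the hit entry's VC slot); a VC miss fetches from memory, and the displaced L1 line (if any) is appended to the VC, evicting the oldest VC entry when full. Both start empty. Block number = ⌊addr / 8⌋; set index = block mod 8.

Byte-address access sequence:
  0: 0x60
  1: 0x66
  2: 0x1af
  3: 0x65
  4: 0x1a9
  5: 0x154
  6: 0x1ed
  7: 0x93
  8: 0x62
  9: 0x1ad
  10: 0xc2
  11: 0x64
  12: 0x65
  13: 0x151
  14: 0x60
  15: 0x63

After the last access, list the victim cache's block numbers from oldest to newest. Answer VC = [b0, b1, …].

#0 0x60→b12/s4 MISS; vc=[]
#1 0x66→b12/s4 L1-HIT; vc=[]
#2 0x1af→b53/s5 MISS; vc=[]
#3 0x65→b12/s4 L1-HIT; vc=[]
#4 0x1a9→b53/s5 L1-HIT; vc=[]
#5 0x154→b42/s2 MISS; vc=[]
#6 0x1ed→b61/s5 MISS; vc=[53]
#7 0x93→b18/s2 MISS; vc=[53,42]
#8 0x62→b12/s4 L1-HIT; vc=[53,42]
#9 0x1ad→b53/s5 VC-HIT; vc=[61,42]
#10 0xc2→b24/s0 MISS; vc=[61,42]
#11 0x64→b12/s4 L1-HIT; vc=[61,42]
#12 0x65→b12/s4 L1-HIT; vc=[61,42]
#13 0x151→b42/s2 VC-HIT; vc=[61,18]
#14 0x60→b12/s4 L1-HIT; vc=[61,18]
#15 0x63→b12/s4 L1-HIT; vc=[61,18]

VC = [61, 18]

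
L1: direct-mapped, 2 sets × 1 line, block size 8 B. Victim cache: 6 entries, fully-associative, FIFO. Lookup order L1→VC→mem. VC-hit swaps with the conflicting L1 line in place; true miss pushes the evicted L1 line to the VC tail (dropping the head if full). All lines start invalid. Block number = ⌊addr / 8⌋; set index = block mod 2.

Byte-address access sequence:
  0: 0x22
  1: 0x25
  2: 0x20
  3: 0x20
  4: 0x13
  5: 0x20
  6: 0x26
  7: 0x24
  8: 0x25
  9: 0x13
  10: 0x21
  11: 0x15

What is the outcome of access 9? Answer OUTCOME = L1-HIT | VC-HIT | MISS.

OUTCOME = VC-HIT

  [0] addr=0x22 blk=4 s=0: MISS | VC []
  [1] addr=0x25 blk=4 s=0: L1-HIT | VC []
  [2] addr=0x20 blk=4 s=0: L1-HIT | VC []
  [3] addr=0x20 blk=4 s=0: L1-HIT | VC []
  [4] addr=0x13 blk=2 s=0: MISS | VC [4]
  [5] addr=0x20 blk=4 s=0: VC-HIT | VC [2]
  [6] addr=0x26 blk=4 s=0: L1-HIT | VC [2]
  [7] addr=0x24 blk=4 s=0: L1-HIT | VC [2]
  [8] addr=0x25 blk=4 s=0: L1-HIT | VC [2]
  [9] addr=0x13 blk=2 s=0: VC-HIT | VC [4]
  [10] addr=0x21 blk=4 s=0: VC-HIT | VC [2]
  [11] addr=0x15 blk=2 s=0: VC-HIT | VC [4]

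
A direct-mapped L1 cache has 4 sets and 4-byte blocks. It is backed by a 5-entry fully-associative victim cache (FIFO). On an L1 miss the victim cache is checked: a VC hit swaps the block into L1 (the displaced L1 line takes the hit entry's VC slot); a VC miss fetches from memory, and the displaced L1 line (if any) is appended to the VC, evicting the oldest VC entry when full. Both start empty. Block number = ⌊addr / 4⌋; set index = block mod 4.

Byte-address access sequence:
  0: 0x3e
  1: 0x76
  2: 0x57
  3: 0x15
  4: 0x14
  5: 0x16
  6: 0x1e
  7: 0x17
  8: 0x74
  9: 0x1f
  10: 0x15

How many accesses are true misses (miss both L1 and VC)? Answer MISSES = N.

#0 0x3e→b15/s3 MISS; vc=[]
#1 0x76→b29/s1 MISS; vc=[]
#2 0x57→b21/s1 MISS; vc=[29]
#3 0x15→b5/s1 MISS; vc=[29,21]
#4 0x14→b5/s1 L1-HIT; vc=[29,21]
#5 0x16→b5/s1 L1-HIT; vc=[29,21]
#6 0x1e→b7/s3 MISS; vc=[29,21,15]
#7 0x17→b5/s1 L1-HIT; vc=[29,21,15]
#8 0x74→b29/s1 VC-HIT; vc=[5,21,15]
#9 0x1f→b7/s3 L1-HIT; vc=[5,21,15]
#10 0x15→b5/s1 VC-HIT; vc=[29,21,15]

MISSES = 5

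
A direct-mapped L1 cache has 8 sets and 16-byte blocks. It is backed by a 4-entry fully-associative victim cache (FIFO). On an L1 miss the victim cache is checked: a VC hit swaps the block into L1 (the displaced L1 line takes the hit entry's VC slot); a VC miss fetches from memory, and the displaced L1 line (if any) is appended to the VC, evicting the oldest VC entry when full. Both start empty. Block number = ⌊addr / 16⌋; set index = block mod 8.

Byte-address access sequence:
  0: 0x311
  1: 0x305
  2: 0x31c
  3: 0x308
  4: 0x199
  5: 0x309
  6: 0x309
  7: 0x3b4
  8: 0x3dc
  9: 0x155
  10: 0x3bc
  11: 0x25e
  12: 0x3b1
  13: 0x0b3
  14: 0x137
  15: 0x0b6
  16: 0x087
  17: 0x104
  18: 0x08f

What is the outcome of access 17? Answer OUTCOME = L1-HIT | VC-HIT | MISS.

OUTCOME = MISS

0: 0x311 (blk 49, set 1) → MISS  vc=[]
1: 0x305 (blk 48, set 0) → MISS  vc=[]
2: 0x31c (blk 49, set 1) → L1-HIT  vc=[]
3: 0x308 (blk 48, set 0) → L1-HIT  vc=[]
4: 0x199 (blk 25, set 1) → MISS  vc=[49]
5: 0x309 (blk 48, set 0) → L1-HIT  vc=[49]
6: 0x309 (blk 48, set 0) → L1-HIT  vc=[49]
7: 0x3b4 (blk 59, set 3) → MISS  vc=[49]
8: 0x3dc (blk 61, set 5) → MISS  vc=[49]
9: 0x155 (blk 21, set 5) → MISS  vc=[49, 61]
10: 0x3bc (blk 59, set 3) → L1-HIT  vc=[49, 61]
11: 0x25e (blk 37, set 5) → MISS  vc=[49, 61, 21]
12: 0x3b1 (blk 59, set 3) → L1-HIT  vc=[49, 61, 21]
13: 0xb3 (blk 11, set 3) → MISS  vc=[49, 61, 21, 59]
14: 0x137 (blk 19, set 3) → MISS  vc=[61, 21, 59, 11]
15: 0xb6 (blk 11, set 3) → VC-HIT  vc=[61, 21, 59, 19]
16: 0x87 (blk 8, set 0) → MISS  vc=[21, 59, 19, 48]
17: 0x104 (blk 16, set 0) → MISS  vc=[59, 19, 48, 8]
18: 0x8f (blk 8, set 0) → VC-HIT  vc=[59, 19, 48, 16]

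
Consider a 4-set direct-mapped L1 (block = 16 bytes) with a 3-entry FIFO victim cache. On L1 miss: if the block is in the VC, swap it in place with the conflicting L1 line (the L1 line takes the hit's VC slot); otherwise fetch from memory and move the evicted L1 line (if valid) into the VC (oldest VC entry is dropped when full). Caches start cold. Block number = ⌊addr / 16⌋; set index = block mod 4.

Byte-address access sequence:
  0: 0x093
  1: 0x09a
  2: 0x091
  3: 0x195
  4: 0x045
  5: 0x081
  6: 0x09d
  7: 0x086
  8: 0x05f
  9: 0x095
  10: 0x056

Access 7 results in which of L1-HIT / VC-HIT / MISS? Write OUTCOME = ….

OUTCOME = L1-HIT

#0 0x93→b9/s1 MISS; vc=[]
#1 0x9a→b9/s1 L1-HIT; vc=[]
#2 0x91→b9/s1 L1-HIT; vc=[]
#3 0x195→b25/s1 MISS; vc=[9]
#4 0x45→b4/s0 MISS; vc=[9]
#5 0x81→b8/s0 MISS; vc=[9,4]
#6 0x9d→b9/s1 VC-HIT; vc=[25,4]
#7 0x86→b8/s0 L1-HIT; vc=[25,4]
#8 0x5f→b5/s1 MISS; vc=[25,4,9]
#9 0x95→b9/s1 VC-HIT; vc=[25,4,5]
#10 0x56→b5/s1 VC-HIT; vc=[25,4,9]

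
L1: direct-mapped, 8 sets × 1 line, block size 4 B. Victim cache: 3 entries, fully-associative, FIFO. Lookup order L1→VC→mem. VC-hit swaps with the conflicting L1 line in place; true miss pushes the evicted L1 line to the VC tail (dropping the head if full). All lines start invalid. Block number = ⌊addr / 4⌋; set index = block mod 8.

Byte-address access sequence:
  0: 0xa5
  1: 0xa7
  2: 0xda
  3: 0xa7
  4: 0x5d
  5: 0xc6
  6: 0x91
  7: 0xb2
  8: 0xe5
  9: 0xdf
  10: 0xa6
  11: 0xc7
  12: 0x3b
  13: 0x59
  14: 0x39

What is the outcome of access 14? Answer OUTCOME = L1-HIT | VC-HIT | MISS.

OUTCOME = VC-HIT

0: 0xa5 (blk 41, set 1) → MISS  vc=[]
1: 0xa7 (blk 41, set 1) → L1-HIT  vc=[]
2: 0xda (blk 54, set 6) → MISS  vc=[]
3: 0xa7 (blk 41, set 1) → L1-HIT  vc=[]
4: 0x5d (blk 23, set 7) → MISS  vc=[]
5: 0xc6 (blk 49, set 1) → MISS  vc=[41]
6: 0x91 (blk 36, set 4) → MISS  vc=[41]
7: 0xb2 (blk 44, set 4) → MISS  vc=[41, 36]
8: 0xe5 (blk 57, set 1) → MISS  vc=[41, 36, 49]
9: 0xdf (blk 55, set 7) → MISS  vc=[36, 49, 23]
10: 0xa6 (blk 41, set 1) → MISS  vc=[49, 23, 57]
11: 0xc7 (blk 49, set 1) → VC-HIT  vc=[41, 23, 57]
12: 0x3b (blk 14, set 6) → MISS  vc=[23, 57, 54]
13: 0x59 (blk 22, set 6) → MISS  vc=[57, 54, 14]
14: 0x39 (blk 14, set 6) → VC-HIT  vc=[57, 54, 22]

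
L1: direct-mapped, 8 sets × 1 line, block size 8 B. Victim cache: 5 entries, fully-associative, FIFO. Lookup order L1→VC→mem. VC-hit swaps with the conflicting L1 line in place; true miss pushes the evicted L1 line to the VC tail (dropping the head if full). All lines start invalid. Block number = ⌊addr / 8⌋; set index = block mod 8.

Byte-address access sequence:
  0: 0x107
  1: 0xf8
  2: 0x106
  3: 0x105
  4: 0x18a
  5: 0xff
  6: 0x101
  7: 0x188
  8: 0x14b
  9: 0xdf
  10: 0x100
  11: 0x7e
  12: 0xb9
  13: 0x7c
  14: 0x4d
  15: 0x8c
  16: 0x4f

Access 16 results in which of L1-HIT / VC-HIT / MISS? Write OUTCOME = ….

  [0] addr=0x107 blk=32 s=0: MISS | VC []
  [1] addr=0xf8 blk=31 s=7: MISS | VC []
  [2] addr=0x106 blk=32 s=0: L1-HIT | VC []
  [3] addr=0x105 blk=32 s=0: L1-HIT | VC []
  [4] addr=0x18a blk=49 s=1: MISS | VC []
  [5] addr=0xff blk=31 s=7: L1-HIT | VC []
  [6] addr=0x101 blk=32 s=0: L1-HIT | VC []
  [7] addr=0x188 blk=49 s=1: L1-HIT | VC []
  [8] addr=0x14b blk=41 s=1: MISS | VC [49]
  [9] addr=0xdf blk=27 s=3: MISS | VC [49]
  [10] addr=0x100 blk=32 s=0: L1-HIT | VC [49]
  [11] addr=0x7e blk=15 s=7: MISS | VC [49, 31]
  [12] addr=0xb9 blk=23 s=7: MISS | VC [49, 31, 15]
  [13] addr=0x7c blk=15 s=7: VC-HIT | VC [49, 31, 23]
  [14] addr=0x4d blk=9 s=1: MISS | VC [49, 31, 23, 41]
  [15] addr=0x8c blk=17 s=1: MISS | VC [49, 31, 23, 41, 9]
  [16] addr=0x4f blk=9 s=1: VC-HIT | VC [49, 31, 23, 41, 17]

OUTCOME = VC-HIT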